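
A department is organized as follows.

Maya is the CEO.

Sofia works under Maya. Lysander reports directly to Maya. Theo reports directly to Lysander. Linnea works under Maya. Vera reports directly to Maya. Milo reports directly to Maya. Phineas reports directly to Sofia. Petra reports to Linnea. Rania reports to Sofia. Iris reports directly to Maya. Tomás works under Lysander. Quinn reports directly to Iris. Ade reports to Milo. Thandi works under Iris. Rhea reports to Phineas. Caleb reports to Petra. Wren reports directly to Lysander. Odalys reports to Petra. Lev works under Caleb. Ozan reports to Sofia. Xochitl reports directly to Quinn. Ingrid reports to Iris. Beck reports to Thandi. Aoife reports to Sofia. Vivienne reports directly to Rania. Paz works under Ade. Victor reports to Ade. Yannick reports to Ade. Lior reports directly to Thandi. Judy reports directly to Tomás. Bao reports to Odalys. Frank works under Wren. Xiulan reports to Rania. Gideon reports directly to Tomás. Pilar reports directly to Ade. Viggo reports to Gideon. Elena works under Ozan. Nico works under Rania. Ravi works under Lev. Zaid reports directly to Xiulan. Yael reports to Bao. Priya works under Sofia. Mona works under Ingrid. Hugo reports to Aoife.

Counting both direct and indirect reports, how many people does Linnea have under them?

7

Linnea directly manages Petra. Under Petra: Odalys, Bao, Yael, Caleb, Lev, Ravi (6). That's 7 in total.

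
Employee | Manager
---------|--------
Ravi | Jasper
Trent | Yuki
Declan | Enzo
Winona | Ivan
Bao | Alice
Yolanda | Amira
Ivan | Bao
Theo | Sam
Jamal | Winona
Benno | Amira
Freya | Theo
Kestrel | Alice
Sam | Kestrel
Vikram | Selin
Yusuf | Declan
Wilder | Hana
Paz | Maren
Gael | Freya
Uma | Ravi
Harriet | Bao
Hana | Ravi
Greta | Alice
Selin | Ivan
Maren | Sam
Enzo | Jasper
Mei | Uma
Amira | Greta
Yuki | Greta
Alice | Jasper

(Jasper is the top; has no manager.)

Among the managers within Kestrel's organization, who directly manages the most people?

Direct-report counts within Kestrel's organization: Kestrel has 1; Sam has 2; Theo has 1; Freya has 1; Maren has 1. The largest is 2, held by Sam.

Sam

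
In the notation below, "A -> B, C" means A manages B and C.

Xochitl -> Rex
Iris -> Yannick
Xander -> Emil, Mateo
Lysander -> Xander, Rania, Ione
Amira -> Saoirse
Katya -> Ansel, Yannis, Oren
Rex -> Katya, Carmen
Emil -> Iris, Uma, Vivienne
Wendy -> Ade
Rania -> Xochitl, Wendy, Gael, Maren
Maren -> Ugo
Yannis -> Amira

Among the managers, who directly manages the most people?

Rania

Direct-report counts: Lysander has 3; Rania has 4; Maren has 1; Wendy has 1; Xochitl has 1; Rex has 2; Katya has 3; Yannis has 1; Amira has 1; Xander has 2; Emil has 3; Iris has 1. The largest is 4, held by Rania.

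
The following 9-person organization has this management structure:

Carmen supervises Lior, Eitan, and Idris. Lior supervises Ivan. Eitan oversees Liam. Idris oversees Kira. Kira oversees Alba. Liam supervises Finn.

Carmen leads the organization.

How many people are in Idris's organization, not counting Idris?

Idris directly manages Kira. Under Kira: Alba (1). That's 2 in total.

2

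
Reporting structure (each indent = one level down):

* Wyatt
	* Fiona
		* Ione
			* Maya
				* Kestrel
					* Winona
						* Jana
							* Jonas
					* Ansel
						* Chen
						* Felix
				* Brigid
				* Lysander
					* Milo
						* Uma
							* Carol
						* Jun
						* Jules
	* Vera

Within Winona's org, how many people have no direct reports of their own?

1

The only person in Winona's organization with no one reporting to them is Jonas. That is 1.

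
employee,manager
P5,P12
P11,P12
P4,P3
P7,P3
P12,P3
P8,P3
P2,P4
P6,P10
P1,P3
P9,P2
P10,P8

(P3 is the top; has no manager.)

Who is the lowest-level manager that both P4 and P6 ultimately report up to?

P3

P4's chain of managers is P3. P6's chain of managers is P10, P8, P3. The first manager that appears in both chains is P3.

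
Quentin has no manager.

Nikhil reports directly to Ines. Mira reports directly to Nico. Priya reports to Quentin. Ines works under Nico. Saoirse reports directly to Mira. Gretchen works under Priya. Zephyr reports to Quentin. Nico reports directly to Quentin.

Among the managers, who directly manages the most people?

Quentin

Direct-report counts: Quentin has 3; Priya has 1; Nico has 2; Mira has 1; Ines has 1. The largest is 3, held by Quentin.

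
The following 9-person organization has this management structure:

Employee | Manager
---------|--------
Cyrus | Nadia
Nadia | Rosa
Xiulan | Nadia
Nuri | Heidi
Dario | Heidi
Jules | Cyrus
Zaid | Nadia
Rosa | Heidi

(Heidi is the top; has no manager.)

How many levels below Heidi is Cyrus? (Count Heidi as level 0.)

Chain from Cyrus up to Heidi: Cyrus → Nadia → Rosa → Heidi. That is 3 steps up, so Cyrus is 3 levels below Heidi.

3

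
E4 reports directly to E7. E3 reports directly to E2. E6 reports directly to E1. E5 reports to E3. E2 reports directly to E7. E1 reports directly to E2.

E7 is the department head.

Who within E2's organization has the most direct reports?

Direct-report counts within E2's organization: E2 has 2; E3 has 1; E1 has 1. The largest is 2, held by E2.

E2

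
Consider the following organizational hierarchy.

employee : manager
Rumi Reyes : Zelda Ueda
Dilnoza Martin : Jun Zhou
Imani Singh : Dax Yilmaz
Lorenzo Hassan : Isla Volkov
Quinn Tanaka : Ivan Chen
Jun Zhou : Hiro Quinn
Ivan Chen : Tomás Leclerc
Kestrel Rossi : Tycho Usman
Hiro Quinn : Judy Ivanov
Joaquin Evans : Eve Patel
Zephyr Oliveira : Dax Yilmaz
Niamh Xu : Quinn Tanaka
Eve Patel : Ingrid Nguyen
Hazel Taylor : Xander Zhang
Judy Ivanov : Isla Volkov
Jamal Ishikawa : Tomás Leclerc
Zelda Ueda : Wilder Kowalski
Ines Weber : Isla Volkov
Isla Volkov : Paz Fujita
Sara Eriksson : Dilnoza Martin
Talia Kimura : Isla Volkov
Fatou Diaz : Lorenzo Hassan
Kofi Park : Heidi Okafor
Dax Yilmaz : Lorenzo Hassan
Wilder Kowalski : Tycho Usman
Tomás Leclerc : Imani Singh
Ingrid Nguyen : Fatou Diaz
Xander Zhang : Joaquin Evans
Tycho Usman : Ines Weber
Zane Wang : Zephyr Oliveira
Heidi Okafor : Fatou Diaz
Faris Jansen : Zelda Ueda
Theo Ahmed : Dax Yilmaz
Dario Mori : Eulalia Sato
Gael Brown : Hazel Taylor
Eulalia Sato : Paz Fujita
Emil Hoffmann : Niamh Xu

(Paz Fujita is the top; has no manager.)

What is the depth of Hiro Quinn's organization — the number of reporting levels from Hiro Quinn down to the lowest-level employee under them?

The longest chain under Hiro Quinn runs Hiro Quinn → Jun Zhou → Dilnoza Martin → Sara Eriksson, which is 3 levels below Hiro Quinn.

3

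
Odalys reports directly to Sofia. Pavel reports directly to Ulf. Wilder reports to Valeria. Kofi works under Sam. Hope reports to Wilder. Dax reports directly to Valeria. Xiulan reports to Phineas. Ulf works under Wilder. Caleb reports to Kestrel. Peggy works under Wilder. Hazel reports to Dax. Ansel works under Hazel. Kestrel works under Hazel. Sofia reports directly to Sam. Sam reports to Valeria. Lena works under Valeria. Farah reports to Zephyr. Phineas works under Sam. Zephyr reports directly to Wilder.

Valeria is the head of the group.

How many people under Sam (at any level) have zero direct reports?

3

The people in Sam's organization with no one reporting to them are Xiulan, Kofi, Odalys. That is 3.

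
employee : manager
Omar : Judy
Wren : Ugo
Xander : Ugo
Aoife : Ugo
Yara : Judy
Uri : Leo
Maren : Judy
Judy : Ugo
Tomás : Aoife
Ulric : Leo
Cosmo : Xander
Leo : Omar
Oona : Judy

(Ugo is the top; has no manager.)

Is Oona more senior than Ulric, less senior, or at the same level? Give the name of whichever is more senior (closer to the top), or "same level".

Oona

Oona is 2 levels below Ugo; Ulric is 4. Oona is higher.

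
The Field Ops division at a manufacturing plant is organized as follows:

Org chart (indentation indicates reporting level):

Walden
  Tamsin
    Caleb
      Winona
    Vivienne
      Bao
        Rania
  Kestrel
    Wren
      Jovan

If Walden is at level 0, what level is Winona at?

3

Chain from Winona up to Walden: Winona → Caleb → Tamsin → Walden. That is 3 steps up, so Winona is 3 levels below Walden.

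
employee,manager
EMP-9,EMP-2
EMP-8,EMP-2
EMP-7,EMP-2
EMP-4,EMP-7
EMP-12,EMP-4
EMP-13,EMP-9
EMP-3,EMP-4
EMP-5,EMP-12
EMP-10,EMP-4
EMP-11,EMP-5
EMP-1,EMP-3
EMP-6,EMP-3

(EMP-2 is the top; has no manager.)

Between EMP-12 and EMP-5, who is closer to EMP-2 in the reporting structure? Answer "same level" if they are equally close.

EMP-12 is 3 levels below EMP-2; EMP-5 is 4. EMP-12 is higher.

EMP-12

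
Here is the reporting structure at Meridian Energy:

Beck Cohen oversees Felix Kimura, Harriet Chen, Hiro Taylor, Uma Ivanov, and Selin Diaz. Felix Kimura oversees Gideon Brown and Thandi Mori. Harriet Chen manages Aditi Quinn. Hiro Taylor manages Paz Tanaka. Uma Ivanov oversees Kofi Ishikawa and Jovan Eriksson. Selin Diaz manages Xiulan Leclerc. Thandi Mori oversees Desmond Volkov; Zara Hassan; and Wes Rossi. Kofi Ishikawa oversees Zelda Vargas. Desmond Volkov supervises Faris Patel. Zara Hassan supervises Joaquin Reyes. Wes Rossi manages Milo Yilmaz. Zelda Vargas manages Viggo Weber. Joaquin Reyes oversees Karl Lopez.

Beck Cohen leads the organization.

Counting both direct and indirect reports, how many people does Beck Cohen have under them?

Beck Cohen directly manages Felix Kimura, Harriet Chen, Hiro Taylor, Uma Ivanov, Selin Diaz. Under Felix Kimura: Gideon Brown, Thandi Mori, Wes Rossi, Milo Yilmaz, Zara Hassan, Joaquin Reyes, Karl Lopez, Desmond Volkov, Faris Patel (9). Under Harriet Chen: Aditi Quinn (1). Under Hiro Taylor: Paz Tanaka (1). Under Uma Ivanov: Jovan Eriksson, Kofi Ishikawa, Zelda Vargas, Viggo Weber (4). Under Selin Diaz: Xiulan Leclerc (1). So Beck Cohen's organization is 5 direct reports plus everyone under them: 10 + 2 + 2 + 5 + 2 = 21.

21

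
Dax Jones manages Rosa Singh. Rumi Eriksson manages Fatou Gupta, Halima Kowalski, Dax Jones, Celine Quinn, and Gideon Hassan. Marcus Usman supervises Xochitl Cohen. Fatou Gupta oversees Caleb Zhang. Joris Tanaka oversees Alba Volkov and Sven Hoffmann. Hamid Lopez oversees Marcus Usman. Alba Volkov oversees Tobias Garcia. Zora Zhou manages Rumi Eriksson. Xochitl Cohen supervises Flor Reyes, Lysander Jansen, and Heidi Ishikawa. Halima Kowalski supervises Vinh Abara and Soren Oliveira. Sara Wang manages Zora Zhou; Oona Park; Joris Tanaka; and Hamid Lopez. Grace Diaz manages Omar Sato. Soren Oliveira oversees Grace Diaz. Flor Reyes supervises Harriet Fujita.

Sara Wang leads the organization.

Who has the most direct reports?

Rumi Eriksson

Direct-report counts: Sara Wang has 4; Zora Zhou has 1; Rumi Eriksson has 5; Dax Jones has 1; Halima Kowalski has 2; Soren Oliveira has 1; Grace Diaz has 1; Fatou Gupta has 1; Hamid Lopez has 1; Marcus Usman has 1; Xochitl Cohen has 3; Flor Reyes has 1; Joris Tanaka has 2; Alba Volkov has 1. The largest is 5, held by Rumi Eriksson.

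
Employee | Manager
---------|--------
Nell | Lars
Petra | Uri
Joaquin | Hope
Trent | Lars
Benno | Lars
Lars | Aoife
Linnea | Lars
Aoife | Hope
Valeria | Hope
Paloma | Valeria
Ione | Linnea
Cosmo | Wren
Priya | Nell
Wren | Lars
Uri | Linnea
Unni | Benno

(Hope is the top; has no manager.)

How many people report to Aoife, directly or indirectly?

Aoife directly manages Lars. Under Lars: Wren, Cosmo, Benno, Unni, Trent, Linnea, Uri, Petra, Ione, Nell, Priya (11). That's 12 in total.

12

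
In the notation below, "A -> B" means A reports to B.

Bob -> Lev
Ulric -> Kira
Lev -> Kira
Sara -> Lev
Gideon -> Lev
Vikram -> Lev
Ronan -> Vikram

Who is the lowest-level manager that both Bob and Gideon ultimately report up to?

Bob's chain of managers is Lev, Kira. Gideon's chain of managers is Lev, Kira. The first manager that appears in both chains is Lev.

Lev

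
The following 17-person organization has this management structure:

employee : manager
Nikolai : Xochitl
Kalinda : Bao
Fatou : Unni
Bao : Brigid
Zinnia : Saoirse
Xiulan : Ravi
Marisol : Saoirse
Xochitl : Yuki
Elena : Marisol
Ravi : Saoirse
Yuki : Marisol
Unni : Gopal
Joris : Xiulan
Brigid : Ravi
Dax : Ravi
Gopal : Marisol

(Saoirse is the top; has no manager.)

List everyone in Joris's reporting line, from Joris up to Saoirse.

Joris -> Xiulan -> Ravi -> Saoirse

Joris reports to Xiulan. Xiulan reports to Ravi. Ravi reports to Saoirse. Saoirse is at the top.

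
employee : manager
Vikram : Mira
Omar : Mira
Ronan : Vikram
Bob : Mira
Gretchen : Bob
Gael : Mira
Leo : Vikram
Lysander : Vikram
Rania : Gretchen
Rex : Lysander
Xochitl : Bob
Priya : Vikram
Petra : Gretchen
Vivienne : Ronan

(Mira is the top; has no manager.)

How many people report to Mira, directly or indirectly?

Mira directly manages Vikram, Omar, Bob, Gael. Under Vikram: Priya, Lysander, Rex, Leo, Ronan, Vivienne (6). Omar has no reports. Under Bob: Xochitl, Gretchen, Petra, Rania (4). Gael has no reports. So Mira's organization is 4 direct reports plus everyone under them: 7 + 1 + 5 + 1 = 14.

14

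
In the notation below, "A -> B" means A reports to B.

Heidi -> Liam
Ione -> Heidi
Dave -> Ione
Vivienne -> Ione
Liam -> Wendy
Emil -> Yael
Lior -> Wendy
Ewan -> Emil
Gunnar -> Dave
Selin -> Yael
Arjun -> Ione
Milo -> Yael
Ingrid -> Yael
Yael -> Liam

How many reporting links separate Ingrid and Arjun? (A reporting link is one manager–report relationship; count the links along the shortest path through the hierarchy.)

Ingrid is 2 levels below Liam, and Arjun is 3 levels below Liam (their lowest common manager). The shortest path runs up from Ingrid to Liam and back down to Arjun: 2 + 3 = 5 links.

5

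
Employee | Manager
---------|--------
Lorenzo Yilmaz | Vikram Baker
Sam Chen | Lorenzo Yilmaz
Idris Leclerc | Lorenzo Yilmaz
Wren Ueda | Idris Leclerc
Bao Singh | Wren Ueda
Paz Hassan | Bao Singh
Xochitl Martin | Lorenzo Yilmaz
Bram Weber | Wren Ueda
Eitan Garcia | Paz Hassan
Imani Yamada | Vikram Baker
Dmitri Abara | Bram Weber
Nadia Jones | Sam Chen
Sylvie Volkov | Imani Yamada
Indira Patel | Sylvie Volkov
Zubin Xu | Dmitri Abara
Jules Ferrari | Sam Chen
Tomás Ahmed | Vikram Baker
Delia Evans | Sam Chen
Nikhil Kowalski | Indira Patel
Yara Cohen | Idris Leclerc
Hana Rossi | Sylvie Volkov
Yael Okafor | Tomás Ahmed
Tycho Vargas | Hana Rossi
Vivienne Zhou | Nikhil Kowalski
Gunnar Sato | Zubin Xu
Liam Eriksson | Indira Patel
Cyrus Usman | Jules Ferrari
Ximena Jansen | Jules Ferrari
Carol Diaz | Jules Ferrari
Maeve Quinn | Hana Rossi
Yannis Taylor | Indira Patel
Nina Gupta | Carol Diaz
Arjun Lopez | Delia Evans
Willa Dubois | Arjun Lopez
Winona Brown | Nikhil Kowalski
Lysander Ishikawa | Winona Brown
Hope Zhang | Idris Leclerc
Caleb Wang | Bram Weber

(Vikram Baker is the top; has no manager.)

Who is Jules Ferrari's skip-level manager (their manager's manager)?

Lorenzo Yilmaz

Jules Ferrari reports to Sam Chen, and Sam Chen reports to Lorenzo Yilmaz. So Jules Ferrari's skip-level manager is Lorenzo Yilmaz.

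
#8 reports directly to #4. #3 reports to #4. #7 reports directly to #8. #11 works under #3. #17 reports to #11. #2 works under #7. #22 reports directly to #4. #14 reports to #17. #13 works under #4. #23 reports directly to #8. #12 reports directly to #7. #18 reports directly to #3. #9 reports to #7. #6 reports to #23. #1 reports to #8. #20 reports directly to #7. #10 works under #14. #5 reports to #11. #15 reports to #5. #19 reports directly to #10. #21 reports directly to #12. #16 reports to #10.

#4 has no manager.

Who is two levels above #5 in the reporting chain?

#5 reports to #11, and #11 reports to #3. So #5's skip-level manager is #3.

#3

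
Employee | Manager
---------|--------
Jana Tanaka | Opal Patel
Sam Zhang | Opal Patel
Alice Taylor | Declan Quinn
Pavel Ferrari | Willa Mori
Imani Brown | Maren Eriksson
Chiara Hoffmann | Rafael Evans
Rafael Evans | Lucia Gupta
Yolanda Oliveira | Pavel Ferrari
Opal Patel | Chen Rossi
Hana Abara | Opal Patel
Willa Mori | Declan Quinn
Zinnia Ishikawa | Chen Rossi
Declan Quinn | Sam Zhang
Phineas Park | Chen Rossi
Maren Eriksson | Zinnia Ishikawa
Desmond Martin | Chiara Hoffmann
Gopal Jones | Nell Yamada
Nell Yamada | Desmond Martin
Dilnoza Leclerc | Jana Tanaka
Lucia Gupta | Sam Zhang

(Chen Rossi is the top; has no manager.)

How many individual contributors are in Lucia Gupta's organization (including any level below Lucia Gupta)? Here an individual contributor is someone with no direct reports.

The only person in Lucia Gupta's organization with no one reporting to them is Gopal Jones. That is 1.

1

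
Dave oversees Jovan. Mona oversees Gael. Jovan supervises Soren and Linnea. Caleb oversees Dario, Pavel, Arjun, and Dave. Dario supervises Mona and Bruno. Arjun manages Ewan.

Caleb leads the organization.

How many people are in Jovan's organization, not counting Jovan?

2

Jovan directly manages Linnea, Soren. Linnea has no reports. Soren has no reports. So Jovan's organization is 2 direct reports plus everyone under them: 1 + 1 = 2.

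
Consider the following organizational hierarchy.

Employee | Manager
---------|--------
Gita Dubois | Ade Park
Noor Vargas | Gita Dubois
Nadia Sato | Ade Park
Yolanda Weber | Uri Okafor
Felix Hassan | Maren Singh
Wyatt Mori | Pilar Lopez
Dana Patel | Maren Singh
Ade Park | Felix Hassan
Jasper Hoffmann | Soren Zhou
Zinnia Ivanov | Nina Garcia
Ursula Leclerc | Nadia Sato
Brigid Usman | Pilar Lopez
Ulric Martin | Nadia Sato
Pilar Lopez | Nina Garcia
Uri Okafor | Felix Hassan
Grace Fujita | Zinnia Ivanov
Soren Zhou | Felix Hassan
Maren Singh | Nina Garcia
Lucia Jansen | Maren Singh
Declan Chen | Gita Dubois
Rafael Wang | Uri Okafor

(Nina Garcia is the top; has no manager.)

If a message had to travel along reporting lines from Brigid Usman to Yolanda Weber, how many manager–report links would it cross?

Brigid Usman is 2 levels below Nina Garcia, and Yolanda Weber is 4 levels below Nina Garcia (their lowest common manager). The shortest path runs up from Brigid Usman to Nina Garcia and back down to Yolanda Weber: 2 + 4 = 6 links.

6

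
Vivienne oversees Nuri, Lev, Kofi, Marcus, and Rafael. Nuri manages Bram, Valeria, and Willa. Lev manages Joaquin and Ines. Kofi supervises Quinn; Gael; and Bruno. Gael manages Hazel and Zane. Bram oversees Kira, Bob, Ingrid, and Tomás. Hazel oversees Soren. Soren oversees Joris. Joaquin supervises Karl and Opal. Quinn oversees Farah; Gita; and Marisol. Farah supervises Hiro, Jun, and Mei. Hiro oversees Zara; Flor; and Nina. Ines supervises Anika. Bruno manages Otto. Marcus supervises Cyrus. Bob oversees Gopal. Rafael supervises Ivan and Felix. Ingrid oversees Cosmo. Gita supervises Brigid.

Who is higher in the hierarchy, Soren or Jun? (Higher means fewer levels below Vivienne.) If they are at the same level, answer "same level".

same level

Both Soren and Jun are 4 levels below Vivienne.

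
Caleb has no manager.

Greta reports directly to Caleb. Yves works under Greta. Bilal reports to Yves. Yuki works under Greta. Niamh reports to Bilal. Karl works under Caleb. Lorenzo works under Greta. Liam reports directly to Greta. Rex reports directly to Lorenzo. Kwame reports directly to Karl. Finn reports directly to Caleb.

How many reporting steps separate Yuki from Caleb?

2

Chain from Yuki up to Caleb: Yuki → Greta → Caleb. That is 2 steps up, so Yuki is 2 levels below Caleb.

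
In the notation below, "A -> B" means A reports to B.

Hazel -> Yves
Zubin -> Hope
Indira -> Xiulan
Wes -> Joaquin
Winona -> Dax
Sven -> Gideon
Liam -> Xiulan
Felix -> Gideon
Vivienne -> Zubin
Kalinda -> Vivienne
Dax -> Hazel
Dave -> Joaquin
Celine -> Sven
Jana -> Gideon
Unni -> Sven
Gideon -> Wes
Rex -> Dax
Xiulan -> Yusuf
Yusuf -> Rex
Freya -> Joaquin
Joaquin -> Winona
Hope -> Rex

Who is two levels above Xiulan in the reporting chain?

Xiulan reports to Yusuf, and Yusuf reports to Rex. So Xiulan's skip-level manager is Rex.

Rex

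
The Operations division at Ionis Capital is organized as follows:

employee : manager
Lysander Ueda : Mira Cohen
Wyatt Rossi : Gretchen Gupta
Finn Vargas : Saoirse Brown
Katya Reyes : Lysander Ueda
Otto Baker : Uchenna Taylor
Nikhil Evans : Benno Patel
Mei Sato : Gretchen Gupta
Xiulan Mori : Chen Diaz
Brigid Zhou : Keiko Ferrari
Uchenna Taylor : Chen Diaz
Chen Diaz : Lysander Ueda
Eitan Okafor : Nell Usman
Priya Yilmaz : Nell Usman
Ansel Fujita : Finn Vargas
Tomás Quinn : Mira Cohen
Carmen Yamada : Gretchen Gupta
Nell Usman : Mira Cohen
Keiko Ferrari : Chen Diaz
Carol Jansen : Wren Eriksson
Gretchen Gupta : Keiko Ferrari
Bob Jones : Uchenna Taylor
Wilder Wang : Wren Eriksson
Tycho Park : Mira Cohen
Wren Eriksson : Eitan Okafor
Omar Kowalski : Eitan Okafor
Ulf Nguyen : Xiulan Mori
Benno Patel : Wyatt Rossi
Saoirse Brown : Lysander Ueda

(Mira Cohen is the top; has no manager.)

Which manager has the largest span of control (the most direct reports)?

Mira Cohen

Direct-report counts: Mira Cohen has 4; Nell Usman has 2; Eitan Okafor has 2; Wren Eriksson has 2; Lysander Ueda has 3; Chen Diaz has 3; Uchenna Taylor has 2; Keiko Ferrari has 2; Gretchen Gupta has 3; Wyatt Rossi has 1; Benno Patel has 1; Xiulan Mori has 1; Saoirse Brown has 1; Finn Vargas has 1. The largest is 4, held by Mira Cohen.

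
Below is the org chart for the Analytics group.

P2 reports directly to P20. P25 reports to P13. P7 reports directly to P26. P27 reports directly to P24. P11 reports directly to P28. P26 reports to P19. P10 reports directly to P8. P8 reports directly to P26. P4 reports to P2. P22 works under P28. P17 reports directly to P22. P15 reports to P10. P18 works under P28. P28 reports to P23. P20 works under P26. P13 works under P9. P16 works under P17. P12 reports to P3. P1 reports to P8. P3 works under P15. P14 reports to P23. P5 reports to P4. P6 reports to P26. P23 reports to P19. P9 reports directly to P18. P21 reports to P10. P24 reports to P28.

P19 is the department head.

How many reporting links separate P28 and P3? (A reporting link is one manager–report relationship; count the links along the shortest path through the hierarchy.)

7

P28 is 2 levels below P19, and P3 is 5 levels below P19 (their lowest common manager). The shortest path runs up from P28 to P19 and back down to P3: 2 + 5 = 7 links.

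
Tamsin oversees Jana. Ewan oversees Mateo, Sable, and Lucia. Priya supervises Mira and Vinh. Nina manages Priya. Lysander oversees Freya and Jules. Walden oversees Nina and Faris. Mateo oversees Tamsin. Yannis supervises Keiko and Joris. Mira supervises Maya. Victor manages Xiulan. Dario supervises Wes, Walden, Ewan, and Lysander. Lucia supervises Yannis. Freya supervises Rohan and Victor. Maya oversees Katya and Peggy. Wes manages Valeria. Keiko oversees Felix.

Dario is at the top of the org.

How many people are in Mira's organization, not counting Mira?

Mira directly manages Maya. Under Maya: Katya, Peggy (2). That's 3 in total.

3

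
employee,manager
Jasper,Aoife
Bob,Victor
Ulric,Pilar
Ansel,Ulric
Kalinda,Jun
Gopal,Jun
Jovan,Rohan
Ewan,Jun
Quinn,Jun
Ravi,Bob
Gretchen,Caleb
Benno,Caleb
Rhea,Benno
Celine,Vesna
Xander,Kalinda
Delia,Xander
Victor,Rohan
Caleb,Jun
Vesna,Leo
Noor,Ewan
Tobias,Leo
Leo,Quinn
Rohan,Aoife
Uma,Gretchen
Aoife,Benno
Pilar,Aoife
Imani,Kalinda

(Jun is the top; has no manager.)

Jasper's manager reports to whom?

Jasper reports to Aoife, and Aoife reports to Benno. So Jasper's skip-level manager is Benno.

Benno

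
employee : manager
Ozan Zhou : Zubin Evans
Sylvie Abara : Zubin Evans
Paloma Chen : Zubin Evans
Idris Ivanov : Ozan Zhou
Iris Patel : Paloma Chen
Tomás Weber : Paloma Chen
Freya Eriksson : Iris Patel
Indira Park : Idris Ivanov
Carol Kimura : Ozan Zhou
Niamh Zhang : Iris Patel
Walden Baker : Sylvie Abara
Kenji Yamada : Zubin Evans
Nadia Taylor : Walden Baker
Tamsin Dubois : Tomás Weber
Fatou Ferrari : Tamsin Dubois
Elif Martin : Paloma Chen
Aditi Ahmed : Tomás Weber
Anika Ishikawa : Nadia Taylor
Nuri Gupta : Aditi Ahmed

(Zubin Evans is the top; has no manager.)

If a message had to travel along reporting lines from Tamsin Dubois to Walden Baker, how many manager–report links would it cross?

5

Tamsin Dubois is 3 levels below Zubin Evans, and Walden Baker is 2 levels below Zubin Evans (their lowest common manager). The shortest path runs up from Tamsin Dubois to Zubin Evans and back down to Walden Baker: 3 + 2 = 5 links.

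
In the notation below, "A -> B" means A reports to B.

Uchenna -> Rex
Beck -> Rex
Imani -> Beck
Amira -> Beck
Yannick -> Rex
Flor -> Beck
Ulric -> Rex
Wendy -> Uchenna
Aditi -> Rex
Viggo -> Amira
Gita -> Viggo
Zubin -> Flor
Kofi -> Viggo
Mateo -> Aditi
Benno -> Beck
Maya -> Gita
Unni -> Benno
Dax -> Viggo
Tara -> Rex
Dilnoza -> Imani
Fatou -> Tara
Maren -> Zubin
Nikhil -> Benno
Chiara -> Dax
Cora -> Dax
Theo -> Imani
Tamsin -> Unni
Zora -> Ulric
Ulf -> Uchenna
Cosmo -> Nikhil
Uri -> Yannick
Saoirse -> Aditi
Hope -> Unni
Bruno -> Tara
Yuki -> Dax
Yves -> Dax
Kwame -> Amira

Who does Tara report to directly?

Tara reports directly to Rex.

Rex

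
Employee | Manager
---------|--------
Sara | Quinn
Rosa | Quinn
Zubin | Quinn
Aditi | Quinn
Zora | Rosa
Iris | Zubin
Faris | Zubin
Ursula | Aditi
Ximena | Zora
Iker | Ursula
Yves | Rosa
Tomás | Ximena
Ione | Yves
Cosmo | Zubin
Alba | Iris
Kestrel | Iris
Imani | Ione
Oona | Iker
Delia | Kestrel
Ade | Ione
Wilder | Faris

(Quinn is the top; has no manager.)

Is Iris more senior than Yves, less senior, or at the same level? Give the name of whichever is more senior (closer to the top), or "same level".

Both Iris and Yves are 2 levels below Quinn.

same level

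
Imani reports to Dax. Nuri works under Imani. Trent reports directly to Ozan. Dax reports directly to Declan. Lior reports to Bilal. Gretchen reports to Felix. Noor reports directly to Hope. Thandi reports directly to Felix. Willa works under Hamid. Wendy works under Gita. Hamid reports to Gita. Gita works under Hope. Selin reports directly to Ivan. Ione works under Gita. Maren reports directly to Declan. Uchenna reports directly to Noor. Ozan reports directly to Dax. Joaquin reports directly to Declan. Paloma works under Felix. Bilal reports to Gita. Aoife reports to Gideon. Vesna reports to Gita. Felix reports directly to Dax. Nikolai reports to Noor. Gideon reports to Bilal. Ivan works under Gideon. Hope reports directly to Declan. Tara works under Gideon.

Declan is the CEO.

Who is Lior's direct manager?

Bilal

Lior reports directly to Bilal.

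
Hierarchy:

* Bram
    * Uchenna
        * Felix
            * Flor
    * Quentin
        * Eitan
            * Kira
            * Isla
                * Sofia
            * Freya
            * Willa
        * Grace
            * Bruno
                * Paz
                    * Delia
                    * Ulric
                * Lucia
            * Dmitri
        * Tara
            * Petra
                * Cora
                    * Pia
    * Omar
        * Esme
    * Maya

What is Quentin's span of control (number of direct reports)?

Quentin directly manages Eitan, Grace, Tara. That is 3 direct reports.

3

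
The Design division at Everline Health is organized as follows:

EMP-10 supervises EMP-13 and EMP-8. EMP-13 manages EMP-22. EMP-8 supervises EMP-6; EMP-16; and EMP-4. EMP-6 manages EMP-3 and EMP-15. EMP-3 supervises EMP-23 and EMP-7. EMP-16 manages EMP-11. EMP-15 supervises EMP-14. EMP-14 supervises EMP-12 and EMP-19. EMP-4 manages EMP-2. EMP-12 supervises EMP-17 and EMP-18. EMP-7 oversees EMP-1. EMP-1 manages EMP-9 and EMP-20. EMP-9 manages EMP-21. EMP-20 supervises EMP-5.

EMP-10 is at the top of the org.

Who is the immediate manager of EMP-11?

EMP-11 reports directly to EMP-16.

EMP-16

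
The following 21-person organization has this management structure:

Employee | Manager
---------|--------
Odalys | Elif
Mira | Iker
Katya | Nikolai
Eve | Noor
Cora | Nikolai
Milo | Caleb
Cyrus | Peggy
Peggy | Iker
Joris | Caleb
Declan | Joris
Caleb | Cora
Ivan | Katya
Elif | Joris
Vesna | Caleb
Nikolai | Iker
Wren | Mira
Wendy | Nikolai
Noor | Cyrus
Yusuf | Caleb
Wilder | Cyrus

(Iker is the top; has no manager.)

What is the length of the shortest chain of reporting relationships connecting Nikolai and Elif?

Elif is in Nikolai's organization: the chain from Elif up to Nikolai is Elif → Joris → Caleb → Cora → Nikolai, which is 4 links.

4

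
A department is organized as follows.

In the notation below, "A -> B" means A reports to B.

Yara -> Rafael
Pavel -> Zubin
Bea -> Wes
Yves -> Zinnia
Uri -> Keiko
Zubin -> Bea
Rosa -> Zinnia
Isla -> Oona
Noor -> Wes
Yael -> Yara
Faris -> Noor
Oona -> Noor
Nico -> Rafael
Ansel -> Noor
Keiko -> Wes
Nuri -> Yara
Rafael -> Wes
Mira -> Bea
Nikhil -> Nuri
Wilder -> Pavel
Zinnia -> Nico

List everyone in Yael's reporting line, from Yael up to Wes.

Yael -> Yara -> Rafael -> Wes

Yael reports to Yara. Yara reports to Rafael. Rafael reports to Wes. Wes is at the top.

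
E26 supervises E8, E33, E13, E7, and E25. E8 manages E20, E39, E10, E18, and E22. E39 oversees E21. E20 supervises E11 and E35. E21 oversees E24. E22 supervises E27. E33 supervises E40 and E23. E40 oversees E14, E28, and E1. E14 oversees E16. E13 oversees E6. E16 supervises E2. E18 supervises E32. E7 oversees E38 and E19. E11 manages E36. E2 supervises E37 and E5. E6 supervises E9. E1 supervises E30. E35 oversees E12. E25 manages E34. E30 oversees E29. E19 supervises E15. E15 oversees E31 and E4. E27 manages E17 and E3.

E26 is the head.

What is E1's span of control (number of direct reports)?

1

E1 directly manages E30. That is 1 direct report.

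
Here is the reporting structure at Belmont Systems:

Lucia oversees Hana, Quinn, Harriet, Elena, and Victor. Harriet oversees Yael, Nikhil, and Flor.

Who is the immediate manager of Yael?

Yael reports directly to Harriet.

Harriet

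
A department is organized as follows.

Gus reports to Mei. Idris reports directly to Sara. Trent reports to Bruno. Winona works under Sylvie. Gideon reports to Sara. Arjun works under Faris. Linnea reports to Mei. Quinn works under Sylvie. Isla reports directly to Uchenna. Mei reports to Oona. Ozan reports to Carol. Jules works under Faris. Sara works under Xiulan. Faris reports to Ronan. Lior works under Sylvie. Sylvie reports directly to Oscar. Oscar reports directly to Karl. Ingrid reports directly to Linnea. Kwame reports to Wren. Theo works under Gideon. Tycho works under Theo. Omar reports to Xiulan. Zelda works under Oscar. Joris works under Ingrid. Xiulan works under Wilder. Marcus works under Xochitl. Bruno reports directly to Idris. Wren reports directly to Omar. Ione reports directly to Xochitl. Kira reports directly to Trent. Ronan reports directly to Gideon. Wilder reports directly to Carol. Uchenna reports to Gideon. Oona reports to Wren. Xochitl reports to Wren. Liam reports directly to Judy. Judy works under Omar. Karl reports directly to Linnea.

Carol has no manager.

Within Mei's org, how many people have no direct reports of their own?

The people in Mei's organization with no one reporting to them are Gus, Joris, Lior, Quinn, Winona, Zelda. That is 6.

6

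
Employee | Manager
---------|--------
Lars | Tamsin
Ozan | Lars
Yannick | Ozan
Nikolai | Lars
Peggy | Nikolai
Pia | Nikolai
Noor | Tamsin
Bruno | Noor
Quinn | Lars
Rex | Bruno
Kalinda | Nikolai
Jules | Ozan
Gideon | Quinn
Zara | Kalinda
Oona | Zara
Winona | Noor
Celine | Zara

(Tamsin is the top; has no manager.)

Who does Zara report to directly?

Zara reports directly to Kalinda.

Kalinda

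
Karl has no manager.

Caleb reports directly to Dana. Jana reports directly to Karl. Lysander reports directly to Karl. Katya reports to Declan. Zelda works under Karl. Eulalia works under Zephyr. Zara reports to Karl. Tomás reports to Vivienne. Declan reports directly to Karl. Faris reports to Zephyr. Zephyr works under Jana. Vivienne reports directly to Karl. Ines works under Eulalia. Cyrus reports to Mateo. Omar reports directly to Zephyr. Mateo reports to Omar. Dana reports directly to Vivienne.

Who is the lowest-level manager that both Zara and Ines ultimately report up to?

Karl

Zara's chain of managers is Karl. Ines's chain of managers is Eulalia, Zephyr, Jana, Karl. The first manager that appears in both chains is Karl.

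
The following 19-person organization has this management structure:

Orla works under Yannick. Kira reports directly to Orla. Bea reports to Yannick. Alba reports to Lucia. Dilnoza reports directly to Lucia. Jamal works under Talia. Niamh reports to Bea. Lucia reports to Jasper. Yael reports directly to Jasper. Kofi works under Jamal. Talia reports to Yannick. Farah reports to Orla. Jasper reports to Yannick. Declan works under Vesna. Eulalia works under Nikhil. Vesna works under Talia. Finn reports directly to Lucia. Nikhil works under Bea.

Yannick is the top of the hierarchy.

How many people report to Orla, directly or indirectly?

2

Orla directly manages Farah, Kira. Farah has no reports. Kira has no reports. So Orla's organization is 2 direct reports plus everyone under them: 1 + 1 = 2.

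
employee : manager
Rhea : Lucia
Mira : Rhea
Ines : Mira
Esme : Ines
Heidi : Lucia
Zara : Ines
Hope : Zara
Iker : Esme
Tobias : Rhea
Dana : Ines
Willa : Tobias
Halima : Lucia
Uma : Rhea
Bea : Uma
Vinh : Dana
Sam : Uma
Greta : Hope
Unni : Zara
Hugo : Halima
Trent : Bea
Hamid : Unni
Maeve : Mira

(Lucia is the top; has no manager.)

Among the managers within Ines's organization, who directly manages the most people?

Ines

Direct-report counts within Ines's organization: Ines has 3; Dana has 1; Zara has 2; Unni has 1; Hope has 1; Esme has 1. The largest is 3, held by Ines.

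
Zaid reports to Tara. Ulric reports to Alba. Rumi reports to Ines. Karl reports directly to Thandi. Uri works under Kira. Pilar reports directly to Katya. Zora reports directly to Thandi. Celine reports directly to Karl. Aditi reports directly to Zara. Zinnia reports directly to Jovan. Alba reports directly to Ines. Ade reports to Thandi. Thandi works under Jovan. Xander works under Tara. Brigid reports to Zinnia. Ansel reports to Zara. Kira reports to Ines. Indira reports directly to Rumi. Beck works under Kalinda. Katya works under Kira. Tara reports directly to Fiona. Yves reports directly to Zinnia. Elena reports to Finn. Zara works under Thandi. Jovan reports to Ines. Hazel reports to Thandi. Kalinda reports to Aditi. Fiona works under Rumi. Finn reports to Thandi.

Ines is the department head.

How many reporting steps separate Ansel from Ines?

Chain from Ansel up to Ines: Ansel → Zara → Thandi → Jovan → Ines. That is 4 steps up, so Ansel is 4 levels below Ines.

4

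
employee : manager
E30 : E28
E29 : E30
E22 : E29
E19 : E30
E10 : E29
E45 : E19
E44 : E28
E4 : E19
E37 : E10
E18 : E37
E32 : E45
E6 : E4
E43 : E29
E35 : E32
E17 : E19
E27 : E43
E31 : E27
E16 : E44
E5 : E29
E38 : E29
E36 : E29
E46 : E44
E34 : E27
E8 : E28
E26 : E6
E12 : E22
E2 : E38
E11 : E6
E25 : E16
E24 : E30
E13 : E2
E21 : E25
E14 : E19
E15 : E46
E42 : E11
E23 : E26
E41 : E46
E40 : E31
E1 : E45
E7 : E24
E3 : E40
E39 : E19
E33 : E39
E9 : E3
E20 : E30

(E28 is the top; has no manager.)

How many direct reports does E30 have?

4

E30 directly manages E29, E19, E24, E20. That is 4 direct reports.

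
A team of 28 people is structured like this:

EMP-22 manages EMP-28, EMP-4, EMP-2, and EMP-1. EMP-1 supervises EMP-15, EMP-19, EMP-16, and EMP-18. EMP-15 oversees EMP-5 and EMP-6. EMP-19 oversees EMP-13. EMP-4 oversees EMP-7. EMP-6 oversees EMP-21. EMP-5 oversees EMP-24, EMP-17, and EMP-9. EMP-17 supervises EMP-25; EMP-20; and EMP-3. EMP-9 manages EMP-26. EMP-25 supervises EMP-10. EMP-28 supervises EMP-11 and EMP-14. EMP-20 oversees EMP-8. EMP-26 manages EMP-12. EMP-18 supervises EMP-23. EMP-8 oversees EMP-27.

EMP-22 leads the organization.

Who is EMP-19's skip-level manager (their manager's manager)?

EMP-22

EMP-19 reports to EMP-1, and EMP-1 reports to EMP-22. So EMP-19's skip-level manager is EMP-22.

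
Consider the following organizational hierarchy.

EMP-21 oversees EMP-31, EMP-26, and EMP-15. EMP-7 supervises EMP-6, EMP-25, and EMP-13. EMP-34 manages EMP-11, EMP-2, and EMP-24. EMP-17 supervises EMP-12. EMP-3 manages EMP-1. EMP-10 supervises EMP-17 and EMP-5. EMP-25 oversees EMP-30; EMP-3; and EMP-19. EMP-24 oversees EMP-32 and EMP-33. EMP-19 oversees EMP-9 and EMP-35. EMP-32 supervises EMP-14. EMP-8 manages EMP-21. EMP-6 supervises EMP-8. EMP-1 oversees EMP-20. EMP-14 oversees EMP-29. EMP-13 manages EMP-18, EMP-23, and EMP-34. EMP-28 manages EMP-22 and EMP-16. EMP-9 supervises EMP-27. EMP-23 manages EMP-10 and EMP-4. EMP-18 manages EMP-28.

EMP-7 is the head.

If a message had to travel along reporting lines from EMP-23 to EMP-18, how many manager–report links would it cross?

2

EMP-23 is 1 level below EMP-13, and EMP-18 is 1 level below EMP-13 (their lowest common manager). The shortest path runs up from EMP-23 to EMP-13 and back down to EMP-18: 1 + 1 = 2 links.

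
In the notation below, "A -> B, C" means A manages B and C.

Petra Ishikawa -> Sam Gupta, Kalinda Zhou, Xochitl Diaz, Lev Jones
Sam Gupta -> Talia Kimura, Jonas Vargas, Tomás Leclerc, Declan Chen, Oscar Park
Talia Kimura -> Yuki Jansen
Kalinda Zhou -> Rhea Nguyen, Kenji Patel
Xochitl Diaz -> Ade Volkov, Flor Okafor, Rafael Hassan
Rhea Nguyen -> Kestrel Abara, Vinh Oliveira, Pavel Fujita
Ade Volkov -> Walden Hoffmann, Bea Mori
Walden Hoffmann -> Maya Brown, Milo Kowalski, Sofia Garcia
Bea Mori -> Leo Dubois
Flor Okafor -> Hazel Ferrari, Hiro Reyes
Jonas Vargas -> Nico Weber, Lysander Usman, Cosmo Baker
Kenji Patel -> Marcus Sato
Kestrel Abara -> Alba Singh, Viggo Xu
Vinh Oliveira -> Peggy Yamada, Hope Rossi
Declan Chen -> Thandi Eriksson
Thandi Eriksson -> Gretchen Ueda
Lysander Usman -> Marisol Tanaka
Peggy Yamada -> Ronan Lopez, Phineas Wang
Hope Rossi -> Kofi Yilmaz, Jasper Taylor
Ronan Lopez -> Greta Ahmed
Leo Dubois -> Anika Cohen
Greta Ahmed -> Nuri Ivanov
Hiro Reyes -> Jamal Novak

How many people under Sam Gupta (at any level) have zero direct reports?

7

The people in Sam Gupta's organization with no one reporting to them are Oscar Park, Gretchen Ueda, Tomás Leclerc, Cosmo Baker, Marisol Tanaka, Nico Weber, Yuki Jansen. That is 7.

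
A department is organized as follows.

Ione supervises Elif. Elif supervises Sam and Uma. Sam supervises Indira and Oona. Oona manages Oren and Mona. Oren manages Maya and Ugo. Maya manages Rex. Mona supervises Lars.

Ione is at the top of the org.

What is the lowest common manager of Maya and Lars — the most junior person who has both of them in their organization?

Maya's chain of managers is Oren, Oona, Sam, Elif, Ione. Lars's chain of managers is Mona, Oona, Sam, Elif, Ione. The first manager that appears in both chains is Oona.

Oona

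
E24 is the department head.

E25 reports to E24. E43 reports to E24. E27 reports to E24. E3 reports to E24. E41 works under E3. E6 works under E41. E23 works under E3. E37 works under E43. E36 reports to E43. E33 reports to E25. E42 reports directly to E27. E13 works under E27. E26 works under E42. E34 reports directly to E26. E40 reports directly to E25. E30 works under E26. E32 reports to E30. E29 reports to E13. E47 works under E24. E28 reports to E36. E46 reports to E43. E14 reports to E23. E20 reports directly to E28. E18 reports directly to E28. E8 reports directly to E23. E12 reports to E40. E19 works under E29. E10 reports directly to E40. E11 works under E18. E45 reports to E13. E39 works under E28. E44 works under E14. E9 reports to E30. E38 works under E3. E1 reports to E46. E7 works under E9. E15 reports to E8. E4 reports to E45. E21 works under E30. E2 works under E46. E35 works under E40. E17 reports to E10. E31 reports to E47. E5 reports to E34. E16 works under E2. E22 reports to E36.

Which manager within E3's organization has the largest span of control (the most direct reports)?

Direct-report counts within E3's organization: E3 has 3; E23 has 2; E8 has 1; E14 has 1; E41 has 1. The largest is 3, held by E3.

E3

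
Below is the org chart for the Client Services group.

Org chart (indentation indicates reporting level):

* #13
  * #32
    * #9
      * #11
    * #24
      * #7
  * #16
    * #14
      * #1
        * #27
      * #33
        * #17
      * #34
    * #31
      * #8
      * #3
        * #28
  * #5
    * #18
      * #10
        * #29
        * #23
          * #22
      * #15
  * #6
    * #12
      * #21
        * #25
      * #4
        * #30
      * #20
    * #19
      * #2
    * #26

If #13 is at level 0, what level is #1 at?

Chain from #1 up to #13: #1 → #14 → #16 → #13. That is 3 steps up, so #1 is 3 levels below #13.

3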